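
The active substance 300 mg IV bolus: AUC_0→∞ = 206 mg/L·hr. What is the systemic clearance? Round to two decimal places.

CL = 1.46 L/hr

CL = Dose_iv / AUC_0→∞
   = 300 / 206 = 1.45631 L/hr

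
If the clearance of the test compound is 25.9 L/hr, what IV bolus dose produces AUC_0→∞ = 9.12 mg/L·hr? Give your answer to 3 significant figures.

Dose = 236 mg

Dose_iv = CL × AUC_0→∞
     = 25.9 × 9.12 = 236.208 mg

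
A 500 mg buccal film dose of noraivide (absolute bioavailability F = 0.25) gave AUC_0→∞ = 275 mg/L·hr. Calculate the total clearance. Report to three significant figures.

CL = F × Dose / AUC_0→∞
   = 0.25 × 500 / 275 = 0.454545 L/hr

CL = 0.455 L/hr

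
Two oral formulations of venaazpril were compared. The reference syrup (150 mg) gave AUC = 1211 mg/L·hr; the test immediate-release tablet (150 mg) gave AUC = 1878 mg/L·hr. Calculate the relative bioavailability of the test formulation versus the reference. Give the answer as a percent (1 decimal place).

F_rel = 155.1%

F_rel = (AUC_test/D_test) / (AUC_ref/D_ref)
      = (1878/150) / (1211/150)
      = 12.52 / 8.07333 = 1.5508 = 155.08%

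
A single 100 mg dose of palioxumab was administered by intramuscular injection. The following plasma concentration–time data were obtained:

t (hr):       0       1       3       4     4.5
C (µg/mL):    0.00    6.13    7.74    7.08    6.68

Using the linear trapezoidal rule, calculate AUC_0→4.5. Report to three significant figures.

Trapezoidal AUC_0→4.5:
  [0→1]: (0.00+6.13)/2 × 1 = 3.065
  [1→3]: (6.13+7.74)/2 × 2 = 13.87
  [3→4]: (7.74+7.08)/2 × 1 = 7.41
  [4→4.5]: (7.08+6.68)/2 × 0.5 = 3.44
  Sum = 27.785 µg/mL·hr

AUC = 27.8 µg/mL·hr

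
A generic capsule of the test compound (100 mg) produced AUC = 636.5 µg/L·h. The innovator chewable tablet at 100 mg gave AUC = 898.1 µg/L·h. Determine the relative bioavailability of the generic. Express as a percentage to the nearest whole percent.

F_rel = 71%

F_rel = (AUC_test/D_test) / (AUC_ref/D_ref)
      = (636.5/100) / (898.1/100)
      = 6.365 / 8.981 = 0.7087 = 70.87%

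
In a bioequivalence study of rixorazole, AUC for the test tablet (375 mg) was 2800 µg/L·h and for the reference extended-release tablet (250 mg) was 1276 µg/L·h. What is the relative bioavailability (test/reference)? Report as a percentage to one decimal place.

F_rel = 146.3%

F_rel = (AUC_test/D_test) / (AUC_ref/D_ref)
      = (2800/375) / (1276/250)
      = 7.46667 / 5.104 = 1.4629 = 146.29%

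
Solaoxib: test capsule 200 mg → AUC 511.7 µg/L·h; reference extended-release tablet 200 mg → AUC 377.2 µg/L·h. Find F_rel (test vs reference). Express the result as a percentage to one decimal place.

F_rel = 135.7%

F_rel = (AUC_test/D_test) / (AUC_ref/D_ref)
      = (511.7/200) / (377.2/200)
      = 2.5585 / 1.886 = 1.3566 = 135.66%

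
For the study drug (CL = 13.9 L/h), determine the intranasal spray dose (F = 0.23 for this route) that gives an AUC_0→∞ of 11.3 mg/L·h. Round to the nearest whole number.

Dose = CL × AUC_0→∞ / F
     = 13.9 × 11.3 / 0.23 = 682.913 mg

Dose = 683 mg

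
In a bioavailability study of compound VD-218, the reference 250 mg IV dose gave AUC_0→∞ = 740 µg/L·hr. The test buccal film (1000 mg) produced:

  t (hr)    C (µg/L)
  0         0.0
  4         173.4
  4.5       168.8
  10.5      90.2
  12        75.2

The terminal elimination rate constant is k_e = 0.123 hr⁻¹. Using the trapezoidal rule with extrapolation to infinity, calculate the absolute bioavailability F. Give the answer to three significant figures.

Trapezoidal AUC_0→12 (buccal film):
  [0→4]: (0.0+173.4)/2 × 4 = 346.8
  [4→4.5]: (173.4+168.8)/2 × 0.5 = 85.55
  [4.5→10.5]: (168.8+90.2)/2 × 6 = 777.0
  [10.5→12]: (90.2+75.2)/2 × 1.5 = 124.05
  Sum = 1333.4 µg/L·hr
Tail: C_last/k_e = 75.2/0.123 = 611.382
AUC_0→∞ (buccal film) = 1333.4 + 611.382 = 1944.782 µg/L·hr
F = (AUC_ev/D_ev)/(AUC_iv/D_iv) = (1944.782/1000)/(740/250) = 1.944782/2.96 = 0.6570

F = 0.657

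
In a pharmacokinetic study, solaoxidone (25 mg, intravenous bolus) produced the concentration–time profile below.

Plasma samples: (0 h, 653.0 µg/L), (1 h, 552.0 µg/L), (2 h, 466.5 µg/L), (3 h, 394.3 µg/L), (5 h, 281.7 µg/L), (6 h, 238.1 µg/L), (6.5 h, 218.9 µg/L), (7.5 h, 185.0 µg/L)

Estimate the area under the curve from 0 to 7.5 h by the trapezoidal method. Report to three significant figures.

Trapezoidal AUC_0→7.5:
  [0→1]: (653.0+552.0)/2 × 1 = 602.5
  [1→2]: (552.0+466.5)/2 × 1 = 509.25
  [2→3]: (466.5+394.3)/2 × 1 = 430.4
  [3→5]: (394.3+281.7)/2 × 2 = 676.0
  [5→6]: (281.7+238.1)/2 × 1 = 259.9
  [6→6.5]: (238.1+218.9)/2 × 0.5 = 114.25
  [6.5→7.5]: (218.9+185.0)/2 × 1 = 201.95
  Sum = 2794.25 µg/L·h

AUC = 2790 µg/L·h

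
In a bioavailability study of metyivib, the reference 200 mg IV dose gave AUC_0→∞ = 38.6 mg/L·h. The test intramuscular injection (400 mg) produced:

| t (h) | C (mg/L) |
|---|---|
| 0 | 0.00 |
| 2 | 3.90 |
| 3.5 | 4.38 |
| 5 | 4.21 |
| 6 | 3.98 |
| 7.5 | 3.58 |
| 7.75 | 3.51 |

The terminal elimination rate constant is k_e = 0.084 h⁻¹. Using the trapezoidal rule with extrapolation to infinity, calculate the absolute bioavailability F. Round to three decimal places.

Trapezoidal AUC_0→7.75 (intramuscular injection):
  [0→2]: (0.00+3.90)/2 × 2 = 3.9
  [2→3.5]: (3.90+4.38)/2 × 1.5 = 6.21
  [3.5→5]: (4.38+4.21)/2 × 1.5 = 6.4425
  [5→6]: (4.21+3.98)/2 × 1 = 4.095
  [6→7.5]: (3.98+3.58)/2 × 1.5 = 5.67
  [7.5→7.75]: (3.58+3.51)/2 × 0.25 = 0.88625
  Sum = 27.20375 mg/L·h
Tail: C_last/k_e = 3.51/0.084 = 41.786
AUC_0→∞ (intramuscular injection) = 27.20375 + 41.786 = 68.98975 mg/L·h
F = (AUC_ev/D_ev)/(AUC_iv/D_iv) = (68.98975/400)/(38.6/200) = 0.172474/0.193 = 0.8936

F = 0.894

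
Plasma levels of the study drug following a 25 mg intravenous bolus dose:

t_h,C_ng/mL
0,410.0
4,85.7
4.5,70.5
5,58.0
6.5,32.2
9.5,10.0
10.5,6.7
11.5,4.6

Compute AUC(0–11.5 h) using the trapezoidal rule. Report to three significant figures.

Trapezoidal AUC_0→11.5:
  [0→4]: (410.0+85.7)/2 × 4 = 991.4
  [4→4.5]: (85.7+70.5)/2 × 0.5 = 39.05
  [4.5→5]: (70.5+58.0)/2 × 0.5 = 32.125
  [5→6.5]: (58.0+32.2)/2 × 1.5 = 67.65
  [6.5→9.5]: (32.2+10.0)/2 × 3 = 63.3
  [9.5→10.5]: (10.0+6.7)/2 × 1 = 8.35
  [10.5→11.5]: (6.7+4.6)/2 × 1 = 5.65
  Sum = 1207.525 ng/mL·h

AUC = 1210 ng/mL·h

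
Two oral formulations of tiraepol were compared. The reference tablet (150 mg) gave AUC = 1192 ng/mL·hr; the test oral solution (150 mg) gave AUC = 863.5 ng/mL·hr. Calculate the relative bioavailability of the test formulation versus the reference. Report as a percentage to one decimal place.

F_rel = 72.4%

F_rel = (AUC_test/D_test) / (AUC_ref/D_ref)
      = (863.5/150) / (1192/150)
      = 5.75667 / 7.94667 = 0.7244 = 72.44%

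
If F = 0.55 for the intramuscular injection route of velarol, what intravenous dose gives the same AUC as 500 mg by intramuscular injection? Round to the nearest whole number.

D_iv = 275 mg

Systemic exposure from an extravascular dose = F × D_ev, so the equivalent IV dose is F × D_ev.
D_iv = F × D_ev = 0.55 × 500 = 275 mg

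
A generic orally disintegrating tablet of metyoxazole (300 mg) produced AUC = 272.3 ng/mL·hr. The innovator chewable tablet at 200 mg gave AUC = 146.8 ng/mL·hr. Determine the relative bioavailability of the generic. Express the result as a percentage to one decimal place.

F_rel = 123.7%

F_rel = (AUC_test/D_test) / (AUC_ref/D_ref)
      = (272.3/300) / (146.8/200)
      = 0.907667 / 0.734 = 1.2366 = 123.66%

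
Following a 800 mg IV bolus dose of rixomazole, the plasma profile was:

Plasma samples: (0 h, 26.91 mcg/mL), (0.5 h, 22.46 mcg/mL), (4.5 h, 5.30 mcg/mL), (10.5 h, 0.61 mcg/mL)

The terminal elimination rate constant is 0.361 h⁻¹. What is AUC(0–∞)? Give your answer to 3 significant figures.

Trapezoidal AUC_0→10.5:
  [0→0.5]: (26.91+22.46)/2 × 0.5 = 12.3425
  [0.5→4.5]: (22.46+5.30)/2 × 4 = 55.52
  [4.5→10.5]: (5.30+0.61)/2 × 6 = 17.73
  Sum = 85.5925 mcg/mL·h
Extrapolated tail: C_last / k_e = 0.61 / 0.361 = 1.690
AUC_0→∞ = 85.5925 + 1.690 = 87.2825 mcg/mL·h

AUC = 87.3 mcg/mL·h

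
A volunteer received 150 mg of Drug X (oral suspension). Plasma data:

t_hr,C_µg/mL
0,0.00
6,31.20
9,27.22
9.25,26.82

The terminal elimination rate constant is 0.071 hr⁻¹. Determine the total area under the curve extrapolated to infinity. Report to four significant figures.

AUC = 565.7 µg/mL·hr

Trapezoidal AUC_0→9.25:
  [0→6]: (0.00+31.20)/2 × 6 = 93.6
  [6→9]: (31.20+27.22)/2 × 3 = 87.63
  [9→9.25]: (27.22+26.82)/2 × 0.25 = 6.755
  Sum = 187.985 µg/mL·hr
Extrapolated tail: C_last / k_e = 26.82 / 0.071 = 377.746
AUC_0→∞ = 187.985 + 377.746 = 565.731 µg/mL·hr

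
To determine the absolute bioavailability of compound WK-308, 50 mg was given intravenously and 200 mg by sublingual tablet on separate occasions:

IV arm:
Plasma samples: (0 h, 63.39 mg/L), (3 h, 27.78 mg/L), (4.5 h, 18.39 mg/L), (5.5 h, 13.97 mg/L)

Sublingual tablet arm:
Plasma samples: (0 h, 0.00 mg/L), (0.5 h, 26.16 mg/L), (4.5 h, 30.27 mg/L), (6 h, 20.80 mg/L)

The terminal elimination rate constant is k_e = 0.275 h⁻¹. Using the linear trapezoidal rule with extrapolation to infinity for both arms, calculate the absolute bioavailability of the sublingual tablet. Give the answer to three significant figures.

F = 0.245

Trapezoidal AUC_0→5.5 (IV):
  [0→3]: (63.39+27.78)/2 × 3 = 136.755
  [3→4.5]: (27.78+18.39)/2 × 1.5 = 34.6275
  [4.5→5.5]: (18.39+13.97)/2 × 1 = 16.18
  Sum = 187.5625 mg/L·h
IV tail: 13.97/0.275 = 50.800; AUC_iv,0→∞ = 187.5625 + 50.800 = 238.3625 mg/L·h
Trapezoidal AUC_0→6 (sublingual tablet):
  [0→0.5]: (0.00+26.16)/2 × 0.5 = 6.54
  [0.5→4.5]: (26.16+30.27)/2 × 4 = 112.86
  [4.5→6]: (30.27+20.80)/2 × 1.5 = 38.3025
  Sum = 157.7025 mg/L·h
sublingual tablet tail: 20.80/0.275 = 75.636; AUC_ev,0→∞ = 157.7025 + 75.636 = 233.3385 mg/L·h
F = (AUC_ev/D_ev)/(AUC_iv/D_iv) = (233.3385/200)/(238.3625/50) = 1.1666925/4.76725 = 0.2447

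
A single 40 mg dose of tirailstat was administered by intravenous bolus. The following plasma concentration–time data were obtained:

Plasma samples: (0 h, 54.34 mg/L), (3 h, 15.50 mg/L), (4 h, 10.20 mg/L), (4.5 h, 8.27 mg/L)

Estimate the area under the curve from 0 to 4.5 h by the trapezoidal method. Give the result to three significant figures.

AUC = 122 mg/L·h

Trapezoidal AUC_0→4.5:
  [0→3]: (54.34+15.50)/2 × 3 = 104.76
  [3→4]: (15.50+10.20)/2 × 1 = 12.85
  [4→4.5]: (10.20+8.27)/2 × 0.5 = 4.6175
  Sum = 122.2275 mg/L·h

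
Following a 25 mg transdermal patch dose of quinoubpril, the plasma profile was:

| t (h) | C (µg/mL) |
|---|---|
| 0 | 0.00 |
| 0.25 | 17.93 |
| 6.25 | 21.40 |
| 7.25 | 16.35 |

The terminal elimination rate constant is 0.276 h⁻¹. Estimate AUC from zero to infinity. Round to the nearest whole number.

AUC = 198 µg/mL·h

Trapezoidal AUC_0→7.25:
  [0→0.25]: (0.00+17.93)/2 × 0.25 = 2.24125
  [0.25→6.25]: (17.93+21.40)/2 × 6 = 117.99
  [6.25→7.25]: (21.40+16.35)/2 × 1 = 18.875
  Sum = 139.10625 µg/mL·h
Extrapolated tail: C_last / k_e = 16.35 / 0.276 = 59.239
AUC_0→∞ = 139.10625 + 59.239 = 198.34525 µg/mL·h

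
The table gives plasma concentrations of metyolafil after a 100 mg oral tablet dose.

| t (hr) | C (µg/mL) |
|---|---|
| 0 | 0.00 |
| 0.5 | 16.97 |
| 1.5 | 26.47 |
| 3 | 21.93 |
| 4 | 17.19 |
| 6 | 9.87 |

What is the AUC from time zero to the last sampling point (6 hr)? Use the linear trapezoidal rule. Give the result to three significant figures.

AUC = 109 µg/mL·hr

Trapezoidal AUC_0→6:
  [0→0.5]: (0.00+16.97)/2 × 0.5 = 4.2425
  [0.5→1.5]: (16.97+26.47)/2 × 1 = 21.72
  [1.5→3]: (26.47+21.93)/2 × 1.5 = 36.3
  [3→4]: (21.93+17.19)/2 × 1 = 19.56
  [4→6]: (17.19+9.87)/2 × 2 = 27.06
  Sum = 108.8825 µg/mL·hr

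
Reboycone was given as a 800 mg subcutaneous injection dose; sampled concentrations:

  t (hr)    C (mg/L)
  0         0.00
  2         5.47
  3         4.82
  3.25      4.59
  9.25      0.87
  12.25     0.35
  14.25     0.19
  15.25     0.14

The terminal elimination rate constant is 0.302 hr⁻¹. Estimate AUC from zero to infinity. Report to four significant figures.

AUC = 31.17 mg/L·hr

Trapezoidal AUC_0→15.25:
  [0→2]: (0.00+5.47)/2 × 2 = 5.47
  [2→3]: (5.47+4.82)/2 × 1 = 5.145
  [3→3.25]: (4.82+4.59)/2 × 0.25 = 1.17625
  [3.25→9.25]: (4.59+0.87)/2 × 6 = 16.38
  [9.25→12.25]: (0.87+0.35)/2 × 3 = 1.83
  [12.25→14.25]: (0.35+0.19)/2 × 2 = 0.54
  [14.25→15.25]: (0.19+0.14)/2 × 1 = 0.165
  Sum = 30.70625 mg/L·hr
Extrapolated tail: C_last / k_e = 0.14 / 0.302 = 0.464
AUC_0→∞ = 30.70625 + 0.464 = 31.17025 mg/L·hr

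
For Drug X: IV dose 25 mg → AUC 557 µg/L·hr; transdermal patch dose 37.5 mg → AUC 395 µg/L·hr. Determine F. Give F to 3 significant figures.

F = 0.473

F = (AUC_ev / D_ev) / (AUC_iv / D_iv)
  = (395/37.5) / (557/25)
  = 10.5333 / 22.28 = 0.4728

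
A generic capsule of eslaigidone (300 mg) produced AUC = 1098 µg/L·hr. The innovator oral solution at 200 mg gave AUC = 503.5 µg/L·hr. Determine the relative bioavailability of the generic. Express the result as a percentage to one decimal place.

F_rel = 145.4%

F_rel = (AUC_test/D_test) / (AUC_ref/D_ref)
      = (1098/300) / (503.5/200)
      = 3.66 / 2.5175 = 1.4538 = 145.38%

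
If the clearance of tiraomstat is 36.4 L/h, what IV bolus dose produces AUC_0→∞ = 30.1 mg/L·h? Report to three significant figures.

Dose_iv = CL × AUC_0→∞
     = 36.4 × 30.1 = 1095.64 mg

Dose = 1100 mg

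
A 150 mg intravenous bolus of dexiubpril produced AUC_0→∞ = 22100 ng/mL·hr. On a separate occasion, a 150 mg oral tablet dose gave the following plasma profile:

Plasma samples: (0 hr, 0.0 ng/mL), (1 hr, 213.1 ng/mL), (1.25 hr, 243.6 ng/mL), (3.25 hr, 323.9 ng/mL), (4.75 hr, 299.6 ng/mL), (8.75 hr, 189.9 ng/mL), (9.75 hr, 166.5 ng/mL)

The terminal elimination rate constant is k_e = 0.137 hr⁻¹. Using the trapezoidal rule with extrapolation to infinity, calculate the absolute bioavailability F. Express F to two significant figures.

F = 0.16

Trapezoidal AUC_0→9.75 (oral tablet):
  [0→1]: (0.0+213.1)/2 × 1 = 106.55
  [1→1.25]: (213.1+243.6)/2 × 0.25 = 57.0875
  [1.25→3.25]: (243.6+323.9)/2 × 2 = 567.5
  [3.25→4.75]: (323.9+299.6)/2 × 1.5 = 467.625
  [4.75→8.75]: (299.6+189.9)/2 × 4 = 979.0
  [8.75→9.75]: (189.9+166.5)/2 × 1 = 178.2
  Sum = 2355.9625 ng/mL·hr
Tail: C_last/k_e = 166.5/0.137 = 1215.328
AUC_0→∞ (oral tablet) = 2355.9625 + 1215.328 = 3571.2905 ng/mL·hr
F = (AUC_ev/D_ev)/(AUC_iv/D_iv) = (3571.2905/150)/(22100/150) = 23.8086/147.333 = 0.1616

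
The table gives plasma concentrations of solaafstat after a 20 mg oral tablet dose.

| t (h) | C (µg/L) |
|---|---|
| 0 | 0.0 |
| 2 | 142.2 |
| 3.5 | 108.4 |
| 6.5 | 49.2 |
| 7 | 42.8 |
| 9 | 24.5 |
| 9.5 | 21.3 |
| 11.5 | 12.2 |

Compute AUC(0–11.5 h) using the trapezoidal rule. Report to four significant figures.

AUC = 701.8 µg/L·h

Trapezoidal AUC_0→11.5:
  [0→2]: (0.0+142.2)/2 × 2 = 142.2
  [2→3.5]: (142.2+108.4)/2 × 1.5 = 187.95
  [3.5→6.5]: (108.4+49.2)/2 × 3 = 236.4
  [6.5→7]: (49.2+42.8)/2 × 0.5 = 23.0
  [7→9]: (42.8+24.5)/2 × 2 = 67.3
  [9→9.5]: (24.5+21.3)/2 × 0.5 = 11.45
  [9.5→11.5]: (21.3+12.2)/2 × 2 = 33.5
  Sum = 701.8 µg/L·h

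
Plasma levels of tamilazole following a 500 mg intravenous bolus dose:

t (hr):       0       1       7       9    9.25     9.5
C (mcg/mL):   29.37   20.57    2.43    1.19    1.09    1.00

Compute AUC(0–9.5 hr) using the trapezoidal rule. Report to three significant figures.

Trapezoidal AUC_0→9.5:
  [0→1]: (29.37+20.57)/2 × 1 = 24.97
  [1→7]: (20.57+2.43)/2 × 6 = 69.0
  [7→9]: (2.43+1.19)/2 × 2 = 3.62
  [9→9.25]: (1.19+1.09)/2 × 0.25 = 0.285
  [9.25→9.5]: (1.09+1.00)/2 × 0.25 = 0.26125
  Sum = 98.13625 mcg/mL·hr

AUC = 98.1 mcg/mL·hr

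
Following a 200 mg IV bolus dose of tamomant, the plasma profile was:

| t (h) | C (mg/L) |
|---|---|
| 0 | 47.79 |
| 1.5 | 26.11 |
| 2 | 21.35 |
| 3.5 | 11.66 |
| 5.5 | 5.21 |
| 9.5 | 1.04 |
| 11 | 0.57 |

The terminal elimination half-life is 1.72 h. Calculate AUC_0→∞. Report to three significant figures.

AUC = 124 mg/L·h

Trapezoidal AUC_0→11:
  [0→1.5]: (47.79+26.11)/2 × 1.5 = 55.425
  [1.5→2]: (26.11+21.35)/2 × 0.5 = 11.865
  [2→3.5]: (21.35+11.66)/2 × 1.5 = 24.7575
  [3.5→5.5]: (11.66+5.21)/2 × 2 = 16.87
  [5.5→9.5]: (5.21+1.04)/2 × 4 = 12.5
  [9.5→11]: (1.04+0.57)/2 × 1.5 = 1.2075
  Sum = 122.625 mg/L·h
k_e = ln2 / t½ = 0.693147 / 1.72 = 0.4030 h^-1
Extrapolated tail: C_last / k_e = 0.57 / 0.403 = 1.414
AUC_0→∞ = 122.625 + 1.414 = 124.039 mg/L·h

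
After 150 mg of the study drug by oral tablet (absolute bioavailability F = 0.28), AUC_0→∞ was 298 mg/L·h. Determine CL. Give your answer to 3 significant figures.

CL = 0.141 L/h

CL = F × Dose / AUC_0→∞
   = 0.28 × 150 / 298 = 0.14094 L/h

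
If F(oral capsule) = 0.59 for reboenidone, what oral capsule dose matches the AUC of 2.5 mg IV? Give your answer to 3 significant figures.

D_oral = 4.24 mg

For equal systemic exposure: F × D_ev = D_iv
D_ev = D_iv / F = 2.5 / 0.59 = 4.23729 mg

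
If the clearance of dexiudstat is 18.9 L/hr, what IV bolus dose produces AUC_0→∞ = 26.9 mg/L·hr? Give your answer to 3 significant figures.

Dose = 508 mg

Dose_iv = CL × AUC_0→∞
     = 18.9 × 26.9 = 508.41 mg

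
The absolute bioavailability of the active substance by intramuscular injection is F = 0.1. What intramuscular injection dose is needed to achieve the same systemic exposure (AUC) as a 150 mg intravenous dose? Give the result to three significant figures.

D_intramuscular = 1500 mg

For equal systemic exposure: F × D_ev = D_iv
D_ev = D_iv / F = 150 / 0.1 = 1500 mg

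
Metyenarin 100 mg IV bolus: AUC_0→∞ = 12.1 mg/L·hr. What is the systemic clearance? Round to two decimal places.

CL = Dose_iv / AUC_0→∞
   = 100 / 12.1 = 8.26446 L/hr

CL = 8.26 L/hr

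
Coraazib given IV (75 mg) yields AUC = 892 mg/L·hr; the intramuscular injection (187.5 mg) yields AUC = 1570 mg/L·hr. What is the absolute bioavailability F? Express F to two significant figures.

F = 0.70

F = (AUC_ev / D_ev) / (AUC_iv / D_iv)
  = (1570/187.5) / (892/75)
  = 8.37333 / 11.8933 = 0.7040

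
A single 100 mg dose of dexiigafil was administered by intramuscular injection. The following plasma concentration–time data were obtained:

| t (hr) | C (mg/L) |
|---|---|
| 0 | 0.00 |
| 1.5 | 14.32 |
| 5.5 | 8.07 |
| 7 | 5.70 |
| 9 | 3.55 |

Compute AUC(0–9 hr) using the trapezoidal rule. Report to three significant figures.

Trapezoidal AUC_0→9:
  [0→1.5]: (0.00+14.32)/2 × 1.5 = 10.74
  [1.5→5.5]: (14.32+8.07)/2 × 4 = 44.78
  [5.5→7]: (8.07+5.70)/2 × 1.5 = 10.3275
  [7→9]: (5.70+3.55)/2 × 2 = 9.25
  Sum = 75.0975 mg/L·hr

AUC = 75.1 mg/L·hr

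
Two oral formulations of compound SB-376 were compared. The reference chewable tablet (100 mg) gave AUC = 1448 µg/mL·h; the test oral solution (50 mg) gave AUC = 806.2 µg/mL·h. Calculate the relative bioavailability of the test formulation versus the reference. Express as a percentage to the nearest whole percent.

F_rel = (AUC_test/D_test) / (AUC_ref/D_ref)
      = (806.2/50) / (1448/100)
      = 16.124 / 14.48 = 1.1135 = 111.35%

F_rel = 111%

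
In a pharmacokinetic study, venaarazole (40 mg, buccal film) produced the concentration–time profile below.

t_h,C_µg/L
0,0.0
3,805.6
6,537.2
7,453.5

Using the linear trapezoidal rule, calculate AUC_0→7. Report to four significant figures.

Trapezoidal AUC_0→7:
  [0→3]: (0.0+805.6)/2 × 3 = 1208.4
  [3→6]: (805.6+537.2)/2 × 3 = 2014.2
  [6→7]: (537.2+453.5)/2 × 1 = 495.35
  Sum = 3717.95 µg/L·h

AUC = 3718 µg/L·h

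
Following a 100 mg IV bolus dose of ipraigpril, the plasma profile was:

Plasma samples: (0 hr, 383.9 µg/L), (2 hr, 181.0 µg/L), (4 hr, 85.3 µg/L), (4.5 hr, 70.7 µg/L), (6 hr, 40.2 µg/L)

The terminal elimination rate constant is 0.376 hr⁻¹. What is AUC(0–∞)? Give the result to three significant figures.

AUC = 1060 µg/L·hr

Trapezoidal AUC_0→6:
  [0→2]: (383.9+181.0)/2 × 2 = 564.9
  [2→4]: (181.0+85.3)/2 × 2 = 266.3
  [4→4.5]: (85.3+70.7)/2 × 0.5 = 39.0
  [4.5→6]: (70.7+40.2)/2 × 1.5 = 83.175
  Sum = 953.375 µg/L·hr
Extrapolated tail: C_last / k_e = 40.2 / 0.376 = 106.915
AUC_0→∞ = 953.375 + 106.915 = 1060.29 µg/L·hr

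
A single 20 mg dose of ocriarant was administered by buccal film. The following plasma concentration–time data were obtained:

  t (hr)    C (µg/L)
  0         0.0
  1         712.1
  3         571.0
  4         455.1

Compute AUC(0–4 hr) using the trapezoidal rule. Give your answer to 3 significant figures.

AUC = 2150 µg/L·hr

Trapezoidal AUC_0→4:
  [0→1]: (0.0+712.1)/2 × 1 = 356.05
  [1→3]: (712.1+571.0)/2 × 2 = 1283.1
  [3→4]: (571.0+455.1)/2 × 1 = 513.05
  Sum = 2152.2 µg/L·hr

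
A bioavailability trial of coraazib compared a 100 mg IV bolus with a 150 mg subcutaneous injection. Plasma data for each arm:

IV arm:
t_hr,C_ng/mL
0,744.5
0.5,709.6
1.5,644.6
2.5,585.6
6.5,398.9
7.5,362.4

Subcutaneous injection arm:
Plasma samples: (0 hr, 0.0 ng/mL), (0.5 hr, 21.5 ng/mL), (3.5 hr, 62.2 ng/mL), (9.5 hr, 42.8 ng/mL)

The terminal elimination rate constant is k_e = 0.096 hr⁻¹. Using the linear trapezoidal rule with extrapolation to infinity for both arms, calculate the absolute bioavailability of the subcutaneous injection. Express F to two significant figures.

Trapezoidal AUC_0→7.5 (IV):
  [0→0.5]: (744.5+709.6)/2 × 0.5 = 363.525
  [0.5→1.5]: (709.6+644.6)/2 × 1 = 677.1
  [1.5→2.5]: (644.6+585.6)/2 × 1 = 615.1
  [2.5→6.5]: (585.6+398.9)/2 × 4 = 1969.0
  [6.5→7.5]: (398.9+362.4)/2 × 1 = 380.65
  Sum = 4005.375 ng/mL·hr
IV tail: 362.4/0.096 = 3775.000; AUC_iv,0→∞ = 4005.375 + 3775.000 = 7780.375 ng/mL·hr
Trapezoidal AUC_0→9.5 (subcutaneous injection):
  [0→0.5]: (0.0+21.5)/2 × 0.5 = 5.375
  [0.5→3.5]: (21.5+62.2)/2 × 3 = 125.55
  [3.5→9.5]: (62.2+42.8)/2 × 6 = 315.0
  Sum = 445.925 ng/mL·hr
subcutaneous injection tail: 42.8/0.096 = 445.833; AUC_ev,0→∞ = 445.925 + 445.833 = 891.758 ng/mL·hr
F = (AUC_ev/D_ev)/(AUC_iv/D_iv) = (891.758/150)/(7780.375/100) = 5.94505/77.80375 = 0.0764

F = 0.076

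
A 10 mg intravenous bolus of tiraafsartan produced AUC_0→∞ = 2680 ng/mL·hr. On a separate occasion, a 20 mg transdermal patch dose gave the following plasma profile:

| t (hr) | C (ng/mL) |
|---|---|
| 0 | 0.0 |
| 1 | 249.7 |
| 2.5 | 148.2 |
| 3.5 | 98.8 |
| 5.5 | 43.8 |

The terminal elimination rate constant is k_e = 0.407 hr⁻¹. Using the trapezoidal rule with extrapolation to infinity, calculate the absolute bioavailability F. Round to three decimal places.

F = 0.149

Trapezoidal AUC_0→5.5 (transdermal patch):
  [0→1]: (0.0+249.7)/2 × 1 = 124.85
  [1→2.5]: (249.7+148.2)/2 × 1.5 = 298.425
  [2.5→3.5]: (148.2+98.8)/2 × 1 = 123.5
  [3.5→5.5]: (98.8+43.8)/2 × 2 = 142.6
  Sum = 689.375 ng/mL·hr
Tail: C_last/k_e = 43.8/0.407 = 107.617
AUC_0→∞ (transdermal patch) = 689.375 + 107.617 = 796.992 ng/mL·hr
F = (AUC_ev/D_ev)/(AUC_iv/D_iv) = (796.992/20)/(2680/10) = 39.8496/268 = 0.1487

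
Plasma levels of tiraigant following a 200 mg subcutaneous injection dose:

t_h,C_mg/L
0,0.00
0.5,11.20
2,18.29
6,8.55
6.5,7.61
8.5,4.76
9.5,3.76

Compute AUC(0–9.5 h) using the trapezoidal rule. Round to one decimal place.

AUC = 99.3 mg/L·h

Trapezoidal AUC_0→9.5:
  [0→0.5]: (0.00+11.20)/2 × 0.5 = 2.8
  [0.5→2]: (11.20+18.29)/2 × 1.5 = 22.1175
  [2→6]: (18.29+8.55)/2 × 4 = 53.68
  [6→6.5]: (8.55+7.61)/2 × 0.5 = 4.04
  [6.5→8.5]: (7.61+4.76)/2 × 2 = 12.37
  [8.5→9.5]: (4.76+3.76)/2 × 1 = 4.26
  Sum = 99.2675 mg/L·h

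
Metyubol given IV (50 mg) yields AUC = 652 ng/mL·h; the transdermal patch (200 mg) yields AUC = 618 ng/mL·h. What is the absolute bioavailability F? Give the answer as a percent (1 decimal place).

F = 23.7%

F = (AUC_ev / D_ev) / (AUC_iv / D_iv)
  = (618/200) / (652/50)
  = 3.09 / 13.04 = 0.2370
  = 23.70%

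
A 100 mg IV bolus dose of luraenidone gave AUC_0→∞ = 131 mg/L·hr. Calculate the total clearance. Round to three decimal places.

CL = Dose_iv / AUC_0→∞
   = 100 / 131 = 0.763359 L/hr

CL = 0.763 L/hr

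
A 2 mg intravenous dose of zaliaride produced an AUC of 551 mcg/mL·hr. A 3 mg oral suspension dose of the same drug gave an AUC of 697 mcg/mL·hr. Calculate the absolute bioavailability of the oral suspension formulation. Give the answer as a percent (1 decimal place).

F = (AUC_ev / D_ev) / (AUC_iv / D_iv)
  = (697/3) / (551/2)
  = 232.333 / 275.5 = 0.8433
  = 84.33%

F = 84.3%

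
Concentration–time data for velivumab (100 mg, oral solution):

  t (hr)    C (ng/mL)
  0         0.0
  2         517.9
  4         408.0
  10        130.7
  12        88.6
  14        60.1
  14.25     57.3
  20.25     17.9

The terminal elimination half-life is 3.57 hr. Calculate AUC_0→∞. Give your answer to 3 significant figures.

AUC = 3760 ng/mL·hr

Trapezoidal AUC_0→20.25:
  [0→2]: (0.0+517.9)/2 × 2 = 517.9
  [2→4]: (517.9+408.0)/2 × 2 = 925.9
  [4→10]: (408.0+130.7)/2 × 6 = 1616.1
  [10→12]: (130.7+88.6)/2 × 2 = 219.3
  [12→14]: (88.6+60.1)/2 × 2 = 148.7
  [14→14.25]: (60.1+57.3)/2 × 0.25 = 14.675
  [14.25→20.25]: (57.3+17.9)/2 × 6 = 225.6
  Sum = 3668.175 ng/mL·hr
k_e = ln2 / t½ = 0.693147 / 3.57 = 0.1942 hr^-1
Extrapolated tail: C_last / k_e = 17.9 / 0.1942 = 92.173
AUC_0→∞ = 3668.175 + 92.173 = 3760.348 ng/mL·hr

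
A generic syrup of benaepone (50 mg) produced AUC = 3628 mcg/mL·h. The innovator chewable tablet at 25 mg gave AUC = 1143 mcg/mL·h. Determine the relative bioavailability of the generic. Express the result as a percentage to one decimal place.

F_rel = 158.7%

F_rel = (AUC_test/D_test) / (AUC_ref/D_ref)
      = (3628/50) / (1143/25)
      = 72.56 / 45.72 = 1.5871 = 158.71%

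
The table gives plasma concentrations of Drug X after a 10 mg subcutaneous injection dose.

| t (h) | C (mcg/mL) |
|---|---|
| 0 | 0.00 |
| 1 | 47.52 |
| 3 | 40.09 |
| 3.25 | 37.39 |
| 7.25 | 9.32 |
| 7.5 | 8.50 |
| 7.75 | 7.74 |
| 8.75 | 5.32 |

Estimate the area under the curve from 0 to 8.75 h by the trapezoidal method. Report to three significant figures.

AUC = 225 mcg/mL·h

Trapezoidal AUC_0→8.75:
  [0→1]: (0.00+47.52)/2 × 1 = 23.76
  [1→3]: (47.52+40.09)/2 × 2 = 87.61
  [3→3.25]: (40.09+37.39)/2 × 0.25 = 9.685
  [3.25→7.25]: (37.39+9.32)/2 × 4 = 93.42
  [7.25→7.5]: (9.32+8.50)/2 × 0.25 = 2.2275
  [7.5→7.75]: (8.50+7.74)/2 × 0.25 = 2.03
  [7.75→8.75]: (7.74+5.32)/2 × 1 = 6.53
  Sum = 225.2625 mcg/mL·h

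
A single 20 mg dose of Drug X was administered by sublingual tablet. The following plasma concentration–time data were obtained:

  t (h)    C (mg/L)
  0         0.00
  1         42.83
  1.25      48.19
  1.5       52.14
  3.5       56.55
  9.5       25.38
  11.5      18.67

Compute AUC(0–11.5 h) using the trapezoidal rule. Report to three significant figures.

AUC = 444 mg/L·h

Trapezoidal AUC_0→11.5:
  [0→1]: (0.00+42.83)/2 × 1 = 21.415
  [1→1.25]: (42.83+48.19)/2 × 0.25 = 11.3775
  [1.25→1.5]: (48.19+52.14)/2 × 0.25 = 12.54125
  [1.5→3.5]: (52.14+56.55)/2 × 2 = 108.69
  [3.5→9.5]: (56.55+25.38)/2 × 6 = 245.79
  [9.5→11.5]: (25.38+18.67)/2 × 2 = 44.05
  Sum = 443.86375 mg/L·h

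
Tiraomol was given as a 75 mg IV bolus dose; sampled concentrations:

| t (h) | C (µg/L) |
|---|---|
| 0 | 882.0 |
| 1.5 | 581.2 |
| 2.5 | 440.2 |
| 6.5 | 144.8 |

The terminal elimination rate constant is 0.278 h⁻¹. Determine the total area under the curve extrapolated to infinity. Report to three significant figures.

AUC = 3300 µg/L·h

Trapezoidal AUC_0→6.5:
  [0→1.5]: (882.0+581.2)/2 × 1.5 = 1097.4
  [1.5→2.5]: (581.2+440.2)/2 × 1 = 510.7
  [2.5→6.5]: (440.2+144.8)/2 × 4 = 1170.0
  Sum = 2778.1 µg/L·h
Extrapolated tail: C_last / k_e = 144.8 / 0.278 = 520.863
AUC_0→∞ = 2778.1 + 520.863 = 3298.963 µg/L·h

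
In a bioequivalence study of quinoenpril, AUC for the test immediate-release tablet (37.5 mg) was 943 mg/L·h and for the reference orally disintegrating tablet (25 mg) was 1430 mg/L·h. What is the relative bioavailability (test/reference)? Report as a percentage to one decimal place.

F_rel = (AUC_test/D_test) / (AUC_ref/D_ref)
      = (943/37.5) / (1430/25)
      = 25.1467 / 57.2 = 0.4396 = 43.96%

F_rel = 44.0%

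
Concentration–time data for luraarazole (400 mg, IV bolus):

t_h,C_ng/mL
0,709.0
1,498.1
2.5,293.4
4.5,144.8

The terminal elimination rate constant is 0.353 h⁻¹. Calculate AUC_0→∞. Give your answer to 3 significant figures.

Trapezoidal AUC_0→4.5:
  [0→1]: (709.0+498.1)/2 × 1 = 603.55
  [1→2.5]: (498.1+293.4)/2 × 1.5 = 593.625
  [2.5→4.5]: (293.4+144.8)/2 × 2 = 438.2
  Sum = 1635.375 ng/mL·h
Extrapolated tail: C_last / k_e = 144.8 / 0.353 = 410.198
AUC_0→∞ = 1635.375 + 410.198 = 2045.573 ng/mL·h

AUC = 2050 ng/mL·h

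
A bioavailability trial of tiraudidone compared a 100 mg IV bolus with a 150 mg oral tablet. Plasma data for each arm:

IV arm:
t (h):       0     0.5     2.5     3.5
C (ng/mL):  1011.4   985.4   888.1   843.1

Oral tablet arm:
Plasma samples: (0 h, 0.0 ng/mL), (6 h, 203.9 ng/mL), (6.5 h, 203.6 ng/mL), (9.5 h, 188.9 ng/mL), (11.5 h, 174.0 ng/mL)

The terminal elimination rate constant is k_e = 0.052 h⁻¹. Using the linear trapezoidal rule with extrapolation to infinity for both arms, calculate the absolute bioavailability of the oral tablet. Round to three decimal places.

F = 0.172

Trapezoidal AUC_0→3.5 (IV):
  [0→0.5]: (1011.4+985.4)/2 × 0.5 = 499.2
  [0.5→2.5]: (985.4+888.1)/2 × 2 = 1873.5
  [2.5→3.5]: (888.1+843.1)/2 × 1 = 865.6
  Sum = 3238.3 ng/mL·h
IV tail: 843.1/0.052 = 16213.462; AUC_iv,0→∞ = 3238.3 + 16213.462 = 19451.762 ng/mL·h
Trapezoidal AUC_0→11.5 (oral tablet):
  [0→6]: (0.0+203.9)/2 × 6 = 611.7
  [6→6.5]: (203.9+203.6)/2 × 0.5 = 101.875
  [6.5→9.5]: (203.6+188.9)/2 × 3 = 588.75
  [9.5→11.5]: (188.9+174.0)/2 × 2 = 362.9
  Sum = 1665.225 ng/mL·h
oral tablet tail: 174.0/0.052 = 3346.154; AUC_ev,0→∞ = 1665.225 + 3346.154 = 5011.379 ng/mL·h
F = (AUC_ev/D_ev)/(AUC_iv/D_iv) = (5011.379/150)/(19451.762/100) = 33.4092/194.51762 = 0.1718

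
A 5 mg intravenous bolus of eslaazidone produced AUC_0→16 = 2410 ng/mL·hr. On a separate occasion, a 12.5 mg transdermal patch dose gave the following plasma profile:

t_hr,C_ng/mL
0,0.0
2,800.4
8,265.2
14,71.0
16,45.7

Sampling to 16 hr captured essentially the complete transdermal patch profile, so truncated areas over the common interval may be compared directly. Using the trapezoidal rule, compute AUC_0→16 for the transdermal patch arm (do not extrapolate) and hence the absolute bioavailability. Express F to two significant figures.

Trapezoidal AUC_0→16 (transdermal patch):
  [0→2]: (0.0+800.4)/2 × 2 = 800.4
  [2→8]: (800.4+265.2)/2 × 6 = 3196.8
  [8→14]: (265.2+71.0)/2 × 6 = 1008.6
  [14→16]: (71.0+45.7)/2 × 2 = 116.7
  Sum = 5122.5 ng/mL·hr
F = (AUC_ev/D_ev)/(AUC_iv/D_iv) = (5122.5/12.5)/(2410/5) = 409.8/482 = 0.8502

F = 0.85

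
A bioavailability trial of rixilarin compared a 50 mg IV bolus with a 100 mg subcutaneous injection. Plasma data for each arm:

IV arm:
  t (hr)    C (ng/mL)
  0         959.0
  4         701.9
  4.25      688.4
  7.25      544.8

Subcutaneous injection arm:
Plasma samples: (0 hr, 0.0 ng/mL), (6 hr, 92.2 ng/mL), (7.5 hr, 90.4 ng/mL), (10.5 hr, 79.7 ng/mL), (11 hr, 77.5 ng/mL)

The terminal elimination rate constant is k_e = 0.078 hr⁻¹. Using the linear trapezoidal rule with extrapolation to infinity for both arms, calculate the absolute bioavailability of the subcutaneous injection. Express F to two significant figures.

F = 0.069

Trapezoidal AUC_0→7.25 (IV):
  [0→4]: (959.0+701.9)/2 × 4 = 3321.8
  [4→4.25]: (701.9+688.4)/2 × 0.25 = 173.7875
  [4.25→7.25]: (688.4+544.8)/2 × 3 = 1849.8
  Sum = 5345.3875 ng/mL·hr
IV tail: 544.8/0.078 = 6984.615; AUC_iv,0→∞ = 5345.3875 + 6984.615 = 12330.0025 ng/mL·hr
Trapezoidal AUC_0→11 (subcutaneous injection):
  [0→6]: (0.0+92.2)/2 × 6 = 276.6
  [6→7.5]: (92.2+90.4)/2 × 1.5 = 136.95
  [7.5→10.5]: (90.4+79.7)/2 × 3 = 255.15
  [10.5→11]: (79.7+77.5)/2 × 0.5 = 39.3
  Sum = 708.0 ng/mL·hr
subcutaneous injection tail: 77.5/0.078 = 993.590; AUC_ev,0→∞ = 708.0 + 993.590 = 1701.59 ng/mL·hr
F = (AUC_ev/D_ev)/(AUC_iv/D_iv) = (1701.59/100)/(12330.0025/50) = 17.0159/246.60005 = 0.0690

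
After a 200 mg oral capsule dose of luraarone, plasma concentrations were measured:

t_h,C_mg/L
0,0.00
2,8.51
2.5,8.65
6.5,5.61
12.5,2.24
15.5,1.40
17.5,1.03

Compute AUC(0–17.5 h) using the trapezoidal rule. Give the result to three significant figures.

Trapezoidal AUC_0→17.5:
  [0→2]: (0.00+8.51)/2 × 2 = 8.51
  [2→2.5]: (8.51+8.65)/2 × 0.5 = 4.29
  [2.5→6.5]: (8.65+5.61)/2 × 4 = 28.52
  [6.5→12.5]: (5.61+2.24)/2 × 6 = 23.55
  [12.5→15.5]: (2.24+1.40)/2 × 3 = 5.46
  [15.5→17.5]: (1.40+1.03)/2 × 2 = 2.43
  Sum = 72.76 mg/L·h

AUC = 72.8 mg/L·h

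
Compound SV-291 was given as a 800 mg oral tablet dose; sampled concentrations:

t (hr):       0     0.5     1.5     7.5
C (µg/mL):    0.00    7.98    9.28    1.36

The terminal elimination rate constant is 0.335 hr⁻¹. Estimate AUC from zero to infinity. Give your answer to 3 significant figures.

AUC = 46.6 µg/mL·hr

Trapezoidal AUC_0→7.5:
  [0→0.5]: (0.00+7.98)/2 × 0.5 = 1.995
  [0.5→1.5]: (7.98+9.28)/2 × 1 = 8.63
  [1.5→7.5]: (9.28+1.36)/2 × 6 = 31.92
  Sum = 42.545 µg/mL·hr
Extrapolated tail: C_last / k_e = 1.36 / 0.335 = 4.060
AUC_0→∞ = 42.545 + 4.060 = 46.605 µg/mL·hr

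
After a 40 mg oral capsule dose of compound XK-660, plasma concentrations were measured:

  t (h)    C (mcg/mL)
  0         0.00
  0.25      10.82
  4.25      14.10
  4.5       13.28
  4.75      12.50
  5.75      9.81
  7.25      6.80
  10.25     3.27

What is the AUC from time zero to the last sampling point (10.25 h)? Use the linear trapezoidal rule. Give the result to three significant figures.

AUC = 96.6 mcg/mL·h

Trapezoidal AUC_0→10.25:
  [0→0.25]: (0.00+10.82)/2 × 0.25 = 1.3525
  [0.25→4.25]: (10.82+14.10)/2 × 4 = 49.84
  [4.25→4.5]: (14.10+13.28)/2 × 0.25 = 3.4225
  [4.5→4.75]: (13.28+12.50)/2 × 0.25 = 3.2225
  [4.75→5.75]: (12.50+9.81)/2 × 1 = 11.155
  [5.75→7.25]: (9.81+6.80)/2 × 1.5 = 12.4575
  [7.25→10.25]: (6.80+3.27)/2 × 3 = 15.105
  Sum = 96.555 mcg/mL·h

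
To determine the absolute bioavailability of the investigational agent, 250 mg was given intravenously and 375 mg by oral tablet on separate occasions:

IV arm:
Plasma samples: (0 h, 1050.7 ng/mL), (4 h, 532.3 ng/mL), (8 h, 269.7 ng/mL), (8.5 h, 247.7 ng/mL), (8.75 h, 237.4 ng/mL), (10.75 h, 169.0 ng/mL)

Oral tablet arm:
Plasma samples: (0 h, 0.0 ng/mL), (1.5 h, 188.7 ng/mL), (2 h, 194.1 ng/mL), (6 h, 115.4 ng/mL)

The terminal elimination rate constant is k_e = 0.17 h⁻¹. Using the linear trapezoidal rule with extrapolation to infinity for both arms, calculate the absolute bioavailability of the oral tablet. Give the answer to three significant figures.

Trapezoidal AUC_0→10.75 (IV):
  [0→4]: (1050.7+532.3)/2 × 4 = 3166.0
  [4→8]: (532.3+269.7)/2 × 4 = 1604.0
  [8→8.5]: (269.7+247.7)/2 × 0.5 = 129.35
  [8.5→8.75]: (247.7+237.4)/2 × 0.25 = 60.6375
  [8.75→10.75]: (237.4+169.0)/2 × 2 = 406.4
  Sum = 5366.3875 ng/mL·h
IV tail: 169.0/0.17 = 994.118; AUC_iv,0→∞ = 5366.3875 + 994.118 = 6360.5055 ng/mL·h
Trapezoidal AUC_0→6 (oral tablet):
  [0→1.5]: (0.0+188.7)/2 × 1.5 = 141.525
  [1.5→2]: (188.7+194.1)/2 × 0.5 = 95.7
  [2→6]: (194.1+115.4)/2 × 4 = 619.0
  Sum = 856.225 ng/mL·h
oral tablet tail: 115.4/0.17 = 678.824; AUC_ev,0→∞ = 856.225 + 678.824 = 1535.049 ng/mL·h
F = (AUC_ev/D_ev)/(AUC_iv/D_iv) = (1535.049/375)/(6360.5055/250) = 4.093464/25.442022 = 0.1609

F = 0.161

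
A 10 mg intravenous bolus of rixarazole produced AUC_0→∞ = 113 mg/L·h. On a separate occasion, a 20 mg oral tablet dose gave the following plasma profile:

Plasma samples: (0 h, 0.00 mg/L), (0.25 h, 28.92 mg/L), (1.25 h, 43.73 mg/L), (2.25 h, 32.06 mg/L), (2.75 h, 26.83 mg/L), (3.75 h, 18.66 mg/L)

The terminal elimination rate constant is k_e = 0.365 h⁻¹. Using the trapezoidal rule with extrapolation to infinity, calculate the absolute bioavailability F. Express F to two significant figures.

Trapezoidal AUC_0→3.75 (oral tablet):
  [0→0.25]: (0.00+28.92)/2 × 0.25 = 3.615
  [0.25→1.25]: (28.92+43.73)/2 × 1 = 36.325
  [1.25→2.25]: (43.73+32.06)/2 × 1 = 37.895
  [2.25→2.75]: (32.06+26.83)/2 × 0.5 = 14.7225
  [2.75→3.75]: (26.83+18.66)/2 × 1 = 22.745
  Sum = 115.3025 mg/L·h
Tail: C_last/k_e = 18.66/0.365 = 51.123
AUC_0→∞ (oral tablet) = 115.3025 + 51.123 = 166.4255 mg/L·h
F = (AUC_ev/D_ev)/(AUC_iv/D_iv) = (166.4255/20)/(113/10) = 8.321275/11.3 = 0.7364

F = 0.74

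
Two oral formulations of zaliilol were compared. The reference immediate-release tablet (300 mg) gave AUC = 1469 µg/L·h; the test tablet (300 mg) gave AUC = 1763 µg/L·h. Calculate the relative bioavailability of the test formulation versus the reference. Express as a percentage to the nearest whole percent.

F_rel = (AUC_test/D_test) / (AUC_ref/D_ref)
      = (1763/300) / (1469/300)
      = 5.87667 / 4.89667 = 1.2001 = 120.01%

F_rel = 120%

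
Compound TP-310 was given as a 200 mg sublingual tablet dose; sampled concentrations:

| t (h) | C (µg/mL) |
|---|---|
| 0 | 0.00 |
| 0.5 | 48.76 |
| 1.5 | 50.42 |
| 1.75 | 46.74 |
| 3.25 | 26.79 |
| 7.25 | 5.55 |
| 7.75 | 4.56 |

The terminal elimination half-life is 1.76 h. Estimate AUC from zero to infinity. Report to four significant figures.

AUC = 207.9 µg/mL·h

Trapezoidal AUC_0→7.75:
  [0→0.5]: (0.00+48.76)/2 × 0.5 = 12.19
  [0.5→1.5]: (48.76+50.42)/2 × 1 = 49.59
  [1.5→1.75]: (50.42+46.74)/2 × 0.25 = 12.145
  [1.75→3.25]: (46.74+26.79)/2 × 1.5 = 55.1475
  [3.25→7.25]: (26.79+5.55)/2 × 4 = 64.68
  [7.25→7.75]: (5.55+4.56)/2 × 0.5 = 2.5275
  Sum = 196.28 µg/mL·h
k_e = ln2 / t½ = 0.693147 / 1.76 = 0.3938 h^-1
Extrapolated tail: C_last / k_e = 4.56 / 0.3938 = 11.579
AUC_0→∞ = 196.28 + 11.579 = 207.859 µg/mL·h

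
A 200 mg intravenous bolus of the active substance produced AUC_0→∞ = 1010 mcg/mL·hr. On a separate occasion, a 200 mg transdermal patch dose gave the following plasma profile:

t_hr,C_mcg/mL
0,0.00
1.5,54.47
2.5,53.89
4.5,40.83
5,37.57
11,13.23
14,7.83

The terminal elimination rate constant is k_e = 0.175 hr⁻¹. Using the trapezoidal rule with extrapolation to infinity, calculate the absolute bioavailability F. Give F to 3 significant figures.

Trapezoidal AUC_0→14 (transdermal patch):
  [0→1.5]: (0.00+54.47)/2 × 1.5 = 40.8525
  [1.5→2.5]: (54.47+53.89)/2 × 1 = 54.18
  [2.5→4.5]: (53.89+40.83)/2 × 2 = 94.72
  [4.5→5]: (40.83+37.57)/2 × 0.5 = 19.6
  [5→11]: (37.57+13.23)/2 × 6 = 152.4
  [11→14]: (13.23+7.83)/2 × 3 = 31.59
  Sum = 393.3425 mcg/mL·hr
Tail: C_last/k_e = 7.83/0.175 = 44.743
AUC_0→∞ (transdermal patch) = 393.3425 + 44.743 = 438.0855 mcg/mL·hr
F = (AUC_ev/D_ev)/(AUC_iv/D_iv) = (438.0855/200)/(1010/200) = 2.1904275/5.05 = 0.4337

F = 0.434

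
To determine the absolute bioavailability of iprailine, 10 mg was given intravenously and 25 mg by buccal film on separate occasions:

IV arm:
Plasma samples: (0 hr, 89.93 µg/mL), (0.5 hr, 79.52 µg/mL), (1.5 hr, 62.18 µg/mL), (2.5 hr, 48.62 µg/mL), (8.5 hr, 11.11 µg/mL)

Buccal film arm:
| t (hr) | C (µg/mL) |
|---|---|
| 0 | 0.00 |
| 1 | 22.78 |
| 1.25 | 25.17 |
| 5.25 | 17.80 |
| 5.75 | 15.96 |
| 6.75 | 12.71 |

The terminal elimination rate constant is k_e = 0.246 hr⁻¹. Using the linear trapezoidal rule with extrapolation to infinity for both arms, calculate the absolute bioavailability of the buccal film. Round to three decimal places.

F = 0.181

Trapezoidal AUC_0→8.5 (IV):
  [0→0.5]: (89.93+79.52)/2 × 0.5 = 42.3625
  [0.5→1.5]: (79.52+62.18)/2 × 1 = 70.85
  [1.5→2.5]: (62.18+48.62)/2 × 1 = 55.4
  [2.5→8.5]: (48.62+11.11)/2 × 6 = 179.19
  Sum = 347.8025 µg/mL·hr
IV tail: 11.11/0.246 = 45.163; AUC_iv,0→∞ = 347.8025 + 45.163 = 392.9655 µg/mL·hr
Trapezoidal AUC_0→6.75 (buccal film):
  [0→1]: (0.00+22.78)/2 × 1 = 11.39
  [1→1.25]: (22.78+25.17)/2 × 0.25 = 5.99375
  [1.25→5.25]: (25.17+17.80)/2 × 4 = 85.94
  [5.25→5.75]: (17.80+15.96)/2 × 0.5 = 8.44
  [5.75→6.75]: (15.96+12.71)/2 × 1 = 14.335
  Sum = 126.09875 µg/mL·hr
buccal film tail: 12.71/0.246 = 51.667; AUC_ev,0→∞ = 126.09875 + 51.667 = 177.76575 µg/mL·hr
F = (AUC_ev/D_ev)/(AUC_iv/D_iv) = (177.76575/25)/(392.9655/10) = 7.11063/39.29655 = 0.1809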